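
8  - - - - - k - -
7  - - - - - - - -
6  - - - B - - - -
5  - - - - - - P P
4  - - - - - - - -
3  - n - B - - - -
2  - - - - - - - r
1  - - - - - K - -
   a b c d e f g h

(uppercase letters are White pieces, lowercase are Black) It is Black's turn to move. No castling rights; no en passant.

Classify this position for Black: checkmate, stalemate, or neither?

Black to move; black king on f8.
In check: yes, from the white bishop on d6.
Legal moves for Black: Kg8, Ke8, Kg7, Kf7.
Black is in check but has 4 legal moves → neither.

neither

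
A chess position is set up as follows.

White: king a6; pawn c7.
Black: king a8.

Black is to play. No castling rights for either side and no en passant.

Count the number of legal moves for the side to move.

0

Black to move; king on a8.
In check: no.
Legal moves: none.
Count: 0.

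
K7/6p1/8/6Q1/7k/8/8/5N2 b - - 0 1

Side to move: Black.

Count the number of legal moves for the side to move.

Black to move; king on h4.
In check: yes, from the white queen on g5.
Legal moves: Kxg5, Kh3.
Count: 2.

2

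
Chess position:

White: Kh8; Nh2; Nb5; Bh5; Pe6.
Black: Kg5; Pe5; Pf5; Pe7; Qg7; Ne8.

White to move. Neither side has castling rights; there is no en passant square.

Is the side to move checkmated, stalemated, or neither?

checkmate

White to move; white king on h8.
In check: yes, from the black queen on g7.
King squares — g7: attacked by Ne8; h7: attacked by Qg7; g8: attacked by Qg7.
Legal moves for White: none.
In check with no legal moves → checkmate.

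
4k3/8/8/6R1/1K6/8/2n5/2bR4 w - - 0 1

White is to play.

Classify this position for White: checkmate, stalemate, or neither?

White to move; white king on b4.
In check: yes, from the black knight on c2.
King squares — a3: attacked by Bc1; b3: available; c3: available; a4: available; c4: available; a5: available; b5: available; c5: available.
Legal moves for White: Kc5, Kb5, Ka5, Kc4, Ka4, Kc3, Kb3.
White is in check but has 7 legal moves → neither.

neither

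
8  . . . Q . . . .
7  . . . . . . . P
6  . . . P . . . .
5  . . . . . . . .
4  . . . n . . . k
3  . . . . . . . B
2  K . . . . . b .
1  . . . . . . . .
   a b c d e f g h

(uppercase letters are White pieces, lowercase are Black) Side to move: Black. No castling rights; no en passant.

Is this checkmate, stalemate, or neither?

neither

Black to move; black king on h4.
In check: yes, from the white queen on d8.
King squares — g3: available; h3: available; g4: attacked by Bh3; g5: attacked by Qd8; h5: available.
Legal moves for Black: Kh5, Kxh3, Kg3.
Black is in check but has 3 legal moves → neither.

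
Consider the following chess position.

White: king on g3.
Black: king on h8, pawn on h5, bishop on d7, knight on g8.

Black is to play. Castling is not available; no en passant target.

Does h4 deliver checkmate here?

no

After h4: white king on g3; in check: yes, from the black pawn on h4.
White has 6 legal replies: Kxh4, Kf4, Kf3, Kh2, Kg2, Kf2.
In check but a legal move exists → not checkmate.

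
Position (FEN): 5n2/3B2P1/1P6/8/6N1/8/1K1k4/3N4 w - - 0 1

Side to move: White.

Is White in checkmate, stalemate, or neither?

White to move; white king on b2.
In check: no.
Legal moves for White include: Be8, Bc8, Be6, Bc6, Bf5, Bb5, Ba4, Nh6, Nf6, Ne5, Nge3, Nh2, Ngf2, Kb3, Ka3, Ka2, Kb1, Ka1, ... (list truncated; more exist).
White has legal moves and is not in check → neither.

neither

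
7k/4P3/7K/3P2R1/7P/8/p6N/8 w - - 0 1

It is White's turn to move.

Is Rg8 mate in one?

After Rg8: black king on h8; in check: yes, from the white rook on g8.
Black has 1 legal reply: Kxg8.
In check but a legal move exists → not checkmate.

no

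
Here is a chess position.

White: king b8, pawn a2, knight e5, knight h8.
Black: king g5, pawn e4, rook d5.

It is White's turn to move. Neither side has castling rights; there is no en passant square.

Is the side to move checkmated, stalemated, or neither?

neither

White to move; white king on b8.
In check: no.
Legal moves for White: Nhf7+, Nhg6, Kc8, Ka8, Kc7, Kb7, Ka7, Nef7+, Nd7, Neg6, Nc6, Ng4, Nc4, Nf3+, Nd3, a3, a4.
White has 17 legal moves and is not in check → neither.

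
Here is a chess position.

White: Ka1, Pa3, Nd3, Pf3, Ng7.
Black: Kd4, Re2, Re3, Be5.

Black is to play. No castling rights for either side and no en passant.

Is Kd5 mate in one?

After Kd5: white king on a1; in check: yes, from the black bishop on e5.
White has 3 legal replies: Kb1, Nxe5, Nb2.
In check but a legal move exists → not checkmate.

no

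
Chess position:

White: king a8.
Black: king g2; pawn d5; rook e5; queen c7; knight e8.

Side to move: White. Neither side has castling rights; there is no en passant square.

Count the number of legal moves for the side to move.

0

White to move; king on a8.
In check: no.
Legal moves: none.
Count: 0.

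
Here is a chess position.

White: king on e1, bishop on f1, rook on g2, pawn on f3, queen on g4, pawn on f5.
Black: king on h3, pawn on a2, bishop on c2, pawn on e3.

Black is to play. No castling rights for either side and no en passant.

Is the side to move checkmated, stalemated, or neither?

Black to move; black king on h3.
In check: yes, from the white queen on g4.
King squares — g2: attacked by Bf1; h2: attacked by Rg2; g3: attacked by Rg2; g4: attacked by Rg2; h4: attacked by Qg4.
Legal moves for Black: none.
In check with no legal moves → checkmate.

checkmate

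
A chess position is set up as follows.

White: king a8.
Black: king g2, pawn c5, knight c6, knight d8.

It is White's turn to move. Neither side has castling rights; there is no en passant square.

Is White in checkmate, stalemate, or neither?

White to move; white king on a8.
In check: no.
King squares — a7: attacked by Nc6; b7: attacked by Nd8; b8: attacked by Nc6.
Legal moves for White: none.
Not in check and no legal moves → stalemate.

stalemate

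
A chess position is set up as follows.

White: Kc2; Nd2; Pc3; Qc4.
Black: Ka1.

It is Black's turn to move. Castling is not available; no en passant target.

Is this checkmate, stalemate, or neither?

Black to move; black king on a1.
In check: no.
King squares — b1: attacked by Kc2; a2: attacked by Qc4; b2: attacked by Kc2.
Legal moves for Black: none.
Not in check and no legal moves → stalemate.

stalemate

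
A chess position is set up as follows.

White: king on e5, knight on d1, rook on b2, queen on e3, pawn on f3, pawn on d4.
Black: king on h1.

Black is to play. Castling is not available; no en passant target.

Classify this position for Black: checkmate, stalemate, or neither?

Black to move; black king on h1.
In check: no.
King squares — g1: attacked by Qe3; g2: attacked by Rb2; h2: attacked by Rb2.
Legal moves for Black: none.
Not in check and no legal moves → stalemate.

stalemate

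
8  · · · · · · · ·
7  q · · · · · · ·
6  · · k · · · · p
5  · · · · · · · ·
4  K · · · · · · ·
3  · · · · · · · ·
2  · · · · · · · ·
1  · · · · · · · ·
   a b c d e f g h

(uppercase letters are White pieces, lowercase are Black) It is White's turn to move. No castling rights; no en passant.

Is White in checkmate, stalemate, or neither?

White to move; white king on a4.
In check: yes, from the black queen on a7.
Legal moves for White: Kb4, Kb3.
White is in check but has 2 legal moves → neither.

neither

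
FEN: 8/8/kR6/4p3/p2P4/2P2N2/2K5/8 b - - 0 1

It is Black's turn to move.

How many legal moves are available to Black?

Black to move; king on a6.
In check: yes, from the white rook on b6.
Legal moves: Ka7, Kxb6, Ka5.
Count: 3.

3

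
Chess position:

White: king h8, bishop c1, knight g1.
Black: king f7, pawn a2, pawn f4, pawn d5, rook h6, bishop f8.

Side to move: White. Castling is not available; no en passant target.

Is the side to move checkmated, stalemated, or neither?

checkmate

White to move; white king on h8.
In check: yes, from the black rook on h6.
King squares — g7: attacked by Kf7; h7: attacked by Rh6; g8: attacked by Kf7.
Legal moves for White: none.
In check with no legal moves → checkmate.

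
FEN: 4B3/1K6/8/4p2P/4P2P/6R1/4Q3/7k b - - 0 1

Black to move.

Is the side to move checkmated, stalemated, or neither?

Black to move; black king on h1.
In check: no.
King squares — g1: attacked by Rg3; g2: attacked by Qe2; h2: attacked by Qe2.
Legal moves for Black: none.
Not in check and no legal moves → stalemate.

stalemate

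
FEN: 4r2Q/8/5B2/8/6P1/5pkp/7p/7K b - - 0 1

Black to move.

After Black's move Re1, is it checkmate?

yes

After Re1: white king on h1; in check: yes, from the black rook on e1.
King squares — g1: attacked by Re1; g2: attacked by Pf3; h2: attacked by Kg3.
White has no legal moves → checkmate.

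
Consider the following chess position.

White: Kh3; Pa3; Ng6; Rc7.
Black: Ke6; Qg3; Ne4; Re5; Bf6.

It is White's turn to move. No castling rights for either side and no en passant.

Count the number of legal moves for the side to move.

White to move; king on h3.
In check: yes, from the black queen on g3.
Legal moves: none.
Count: 0.

0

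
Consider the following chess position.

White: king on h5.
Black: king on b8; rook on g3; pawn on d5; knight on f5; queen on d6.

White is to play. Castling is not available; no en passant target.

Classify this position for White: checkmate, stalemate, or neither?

White to move; white king on h5.
In check: no.
King squares — g4: attacked by Rg3; h4: attacked by Nf5; g5: attacked by Rg3; g6: attacked by Rg3; h6: attacked by Nf5.
Legal moves for White: none.
Not in check and no legal moves → stalemate.

stalemate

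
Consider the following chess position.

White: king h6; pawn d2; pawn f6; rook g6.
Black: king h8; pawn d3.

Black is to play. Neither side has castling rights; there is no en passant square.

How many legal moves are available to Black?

Black to move; king on h8.
In check: no.
Legal moves: none.
Count: 0.

0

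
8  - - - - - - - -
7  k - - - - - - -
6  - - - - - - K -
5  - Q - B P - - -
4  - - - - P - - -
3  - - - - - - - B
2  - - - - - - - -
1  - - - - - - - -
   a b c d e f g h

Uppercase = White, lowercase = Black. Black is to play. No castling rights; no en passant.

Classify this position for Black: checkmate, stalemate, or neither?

Black to move; black king on a7.
In check: no.
King squares — a6: attacked by Qb5; b6: attacked by Qb5; b7: attacked by Qb5; a8: attacked by Bd5; b8: attacked by Qb5.
Legal moves for Black: none.
Not in check and no legal moves → stalemate.

stalemate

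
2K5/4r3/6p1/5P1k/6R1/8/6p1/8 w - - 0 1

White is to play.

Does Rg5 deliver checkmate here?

After Rg5: black king on h5; in check: yes, from the white rook on g5.
Black has 3 legal replies: Kh6, Kxg5, Kh4.
In check but a legal move exists → not checkmate.

no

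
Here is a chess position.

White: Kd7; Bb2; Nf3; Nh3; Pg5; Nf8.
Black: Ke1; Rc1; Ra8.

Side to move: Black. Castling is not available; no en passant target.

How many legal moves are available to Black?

Black to move; king on e1.
In check: yes, from the white knight on f3.
Legal moves: Ke2, Kf1, Kd1.
Count: 3.

3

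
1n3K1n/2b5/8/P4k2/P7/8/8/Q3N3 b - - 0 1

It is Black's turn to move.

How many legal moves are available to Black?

Black to move; king on f5.
In check: no.
Legal moves: Nf7, Ng6+, Nd7+, Nc6, Na6, Bd8, Bd6+, Bb6, Be5, Bxa5, Bf4, Bg3, Bh2, Kg6, Ke6, Kg5, Kg4, Kf4, Ke4.
Count: 19.

19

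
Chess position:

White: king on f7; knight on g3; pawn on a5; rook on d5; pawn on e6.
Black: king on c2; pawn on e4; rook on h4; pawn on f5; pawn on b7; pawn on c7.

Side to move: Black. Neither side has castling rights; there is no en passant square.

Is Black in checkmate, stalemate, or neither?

neither

Black to move; black king on c2.
In check: no.
Legal moves for Black include: Rh8, Rh7+, Rh6, Rh5, Rg4, Rf4, Rh3, Rh2, Rh1, Kc3, Kb3, Kb2, Kc1, Kb1, c6, b6, f4, e3, ... (list truncated; more exist).
Black has legal moves and is not in check → neither.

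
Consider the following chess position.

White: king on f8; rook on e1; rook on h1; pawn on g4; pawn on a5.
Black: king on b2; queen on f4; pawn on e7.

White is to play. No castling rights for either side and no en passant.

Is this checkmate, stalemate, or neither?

neither

White to move; white king on f8.
In check: yes, from the black queen on f4.
Legal moves for White: Kg8, Ke8, Kg7, Kxe7.
White is in check but has 4 legal moves → neither.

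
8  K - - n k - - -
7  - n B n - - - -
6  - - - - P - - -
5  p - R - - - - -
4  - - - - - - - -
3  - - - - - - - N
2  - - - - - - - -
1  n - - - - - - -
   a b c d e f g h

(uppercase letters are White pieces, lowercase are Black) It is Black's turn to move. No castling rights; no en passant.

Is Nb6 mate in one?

no

After Nb6: white king on a8; in check: yes, from the black knight on b6.
White has 3 legal replies: Kb8, Ka7, Bxb6.
In check but a legal move exists → not checkmate.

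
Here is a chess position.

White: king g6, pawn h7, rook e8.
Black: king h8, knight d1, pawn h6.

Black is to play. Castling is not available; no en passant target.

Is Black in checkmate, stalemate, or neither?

checkmate

Black to move; black king on h8.
In check: yes, from the white rook on e8.
King squares — g7: attacked by Kg6; h7: attacked by Kg6; g8: attacked by Ph7.
Legal moves for Black: none.
In check with no legal moves → checkmate.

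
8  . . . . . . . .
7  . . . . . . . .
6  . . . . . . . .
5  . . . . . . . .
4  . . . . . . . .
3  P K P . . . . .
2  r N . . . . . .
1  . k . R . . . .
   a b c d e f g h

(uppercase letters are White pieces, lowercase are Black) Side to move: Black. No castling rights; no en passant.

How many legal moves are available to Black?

0

Black to move; king on b1.
In check: yes, from the white rook on d1.
Legal moves: none.
Count: 0.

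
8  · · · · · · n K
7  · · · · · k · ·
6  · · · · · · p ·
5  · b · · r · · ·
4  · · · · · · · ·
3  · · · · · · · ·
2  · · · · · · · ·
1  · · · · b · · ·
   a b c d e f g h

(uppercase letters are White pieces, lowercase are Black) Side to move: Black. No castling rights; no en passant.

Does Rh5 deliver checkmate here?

yes

After Rh5: white king on h8; in check: yes, from the black rook on h5.
King squares — g7: attacked by Kf7; h7: attacked by Rh5; g8: attacked by Kf7.
White has no legal moves → checkmate.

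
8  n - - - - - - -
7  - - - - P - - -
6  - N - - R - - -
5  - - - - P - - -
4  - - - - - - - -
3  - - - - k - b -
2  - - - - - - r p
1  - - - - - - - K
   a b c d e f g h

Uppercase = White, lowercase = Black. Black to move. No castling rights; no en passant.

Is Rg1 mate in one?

yes

After Rg1: white king on h1; in check: yes, from the black rook on g1.
King squares — g1: attacked by Ph2; g2: attacked by Rg1; h2: attacked by Bg3.
White has no legal moves → checkmate.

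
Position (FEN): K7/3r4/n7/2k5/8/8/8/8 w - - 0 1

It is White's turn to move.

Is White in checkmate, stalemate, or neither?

stalemate

White to move; white king on a8.
In check: no.
King squares — a7: attacked by Rd7; b7: attacked by Rd7; b8: attacked by Na6.
Legal moves for White: none.
Not in check and no legal moves → stalemate.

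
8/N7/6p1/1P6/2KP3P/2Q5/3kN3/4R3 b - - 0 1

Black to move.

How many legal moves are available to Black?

0

Black to move; king on d2.
In check: yes, from the white queen on c3.
Legal moves: none.
Count: 0.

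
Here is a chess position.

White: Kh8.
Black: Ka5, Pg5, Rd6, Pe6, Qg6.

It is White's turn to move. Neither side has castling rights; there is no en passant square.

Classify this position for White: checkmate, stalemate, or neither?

White to move; white king on h8.
In check: no.
King squares — g7: attacked by Qg6; h7: attacked by Qg6; g8: attacked by Qg6.
Legal moves for White: none.
Not in check and no legal moves → stalemate.

stalemate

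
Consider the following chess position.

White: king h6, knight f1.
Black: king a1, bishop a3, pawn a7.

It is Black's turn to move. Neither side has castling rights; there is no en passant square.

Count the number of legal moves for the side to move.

Black to move; king on a1.
In check: no.
Legal moves: Bf8+, Be7, Bd6, Bc5, Bb4, Bb2, Bc1+, Kb2, Ka2, Kb1, a6, a5.
Count: 12.

12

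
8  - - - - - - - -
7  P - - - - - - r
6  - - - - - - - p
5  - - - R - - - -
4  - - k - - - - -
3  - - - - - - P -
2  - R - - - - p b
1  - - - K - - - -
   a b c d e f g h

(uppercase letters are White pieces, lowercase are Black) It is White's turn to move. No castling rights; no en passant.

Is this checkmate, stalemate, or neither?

neither

White to move; white king on d1.
In check: no.
Legal moves for White include: Rd8, Rd7, Rd6, Rh5, Rg5, Rf5, Re5, Rc5+, Rdb5, Ra5, Rd4+, Rd3, Rdd2, Rb8, Rb7, Rb6, Rbb5, Rb4+, ... (list truncated; more exist).
White has legal moves and is not in check → neither.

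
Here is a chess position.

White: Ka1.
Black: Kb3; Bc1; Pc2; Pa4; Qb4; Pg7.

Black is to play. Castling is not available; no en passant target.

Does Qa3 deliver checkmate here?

After Qa3: white king on a1; in check: yes, from the black queen on a3.
King squares — b1: attacked by Pc2; a2: attacked by Qa3; b2: attacked by Bc1.
White has no legal moves → checkmate.

yes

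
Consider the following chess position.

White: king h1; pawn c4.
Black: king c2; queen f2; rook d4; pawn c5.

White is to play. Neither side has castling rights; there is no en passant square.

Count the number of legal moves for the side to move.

White to move; king on h1.
In check: no.
Legal moves: none.
Count: 0.

0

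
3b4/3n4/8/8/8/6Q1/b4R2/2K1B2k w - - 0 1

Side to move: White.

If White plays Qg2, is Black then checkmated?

After Qg2: black king on h1; in check: yes, from the white queen on g2.
King squares — g1: attacked by Qg2; g2: attacked by Rf2; h2: attacked by Qg2.
Black has no legal moves → checkmate.

yes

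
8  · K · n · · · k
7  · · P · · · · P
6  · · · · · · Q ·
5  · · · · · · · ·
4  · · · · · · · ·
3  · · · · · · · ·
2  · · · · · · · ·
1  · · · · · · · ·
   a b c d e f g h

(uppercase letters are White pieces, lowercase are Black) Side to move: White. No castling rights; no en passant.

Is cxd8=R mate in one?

After cxd8=R: black king on h8; in check: yes, from the white rook on d8.
King squares — g7: attacked by Qg6; h7: attacked by Qg6; g8: attacked by Qg6.
Black has no legal moves → checkmate.

yes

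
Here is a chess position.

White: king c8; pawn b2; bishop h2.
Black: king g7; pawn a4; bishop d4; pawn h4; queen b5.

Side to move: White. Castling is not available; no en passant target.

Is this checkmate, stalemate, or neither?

neither

White to move; white king on c8.
In check: no.
Legal moves for White: Kd8, Kc7, Bb8, Bc7, Bd6, Be5+, Bf4, Bg3, Bg1, b3, b4.
White has 11 legal moves and is not in check → neither.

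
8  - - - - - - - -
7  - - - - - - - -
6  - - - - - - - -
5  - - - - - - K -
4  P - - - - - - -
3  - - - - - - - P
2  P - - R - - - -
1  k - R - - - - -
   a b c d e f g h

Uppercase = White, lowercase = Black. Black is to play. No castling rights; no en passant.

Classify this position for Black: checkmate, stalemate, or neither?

Black to move; black king on a1.
In check: yes, from the white rook on c1.
King squares — b1: attacked by Rc1; a2: attacked by Rd2; b2: attacked by Rd2.
Legal moves for Black: none.
In check with no legal moves → checkmate.

checkmate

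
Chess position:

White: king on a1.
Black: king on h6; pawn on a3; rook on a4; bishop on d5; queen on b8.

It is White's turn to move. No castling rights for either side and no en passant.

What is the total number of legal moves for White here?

White to move; king on a1.
In check: no.
Legal moves: none.
Count: 0.

0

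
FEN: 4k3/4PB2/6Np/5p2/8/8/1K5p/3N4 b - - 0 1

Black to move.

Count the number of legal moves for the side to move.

Black to move; king on e8.
In check: yes, from the white bishop on f7.
Legal moves: Kxf7, Kd7.
Count: 2.

2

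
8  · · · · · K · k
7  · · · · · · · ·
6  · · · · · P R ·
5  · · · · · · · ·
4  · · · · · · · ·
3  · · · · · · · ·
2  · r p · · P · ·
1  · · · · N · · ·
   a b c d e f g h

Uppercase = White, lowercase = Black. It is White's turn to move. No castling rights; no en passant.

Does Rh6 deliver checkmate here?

yes

After Rh6: black king on h8; in check: yes, from the white rook on h6.
King squares — g7: attacked by Pf6; h7: attacked by Rh6; g8: attacked by Kf8.
Black has no legal moves → checkmate.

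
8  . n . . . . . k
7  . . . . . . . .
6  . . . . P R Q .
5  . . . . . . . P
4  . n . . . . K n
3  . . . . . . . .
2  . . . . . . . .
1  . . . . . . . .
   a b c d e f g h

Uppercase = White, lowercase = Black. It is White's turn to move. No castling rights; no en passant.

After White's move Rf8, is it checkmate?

After Rf8: black king on h8; in check: yes, from the white rook on f8.
King squares — g7: attacked by Qg6; h7: attacked by Qg6; g8: attacked by Qg6.
Black has no legal moves → checkmate.

yes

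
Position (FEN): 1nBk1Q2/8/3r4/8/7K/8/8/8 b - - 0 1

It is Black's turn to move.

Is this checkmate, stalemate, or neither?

Black to move; black king on d8.
In check: yes, from the white queen on f8.
Legal moves for Black: Kc7.
Black is in check but has 1 legal move → neither.

neither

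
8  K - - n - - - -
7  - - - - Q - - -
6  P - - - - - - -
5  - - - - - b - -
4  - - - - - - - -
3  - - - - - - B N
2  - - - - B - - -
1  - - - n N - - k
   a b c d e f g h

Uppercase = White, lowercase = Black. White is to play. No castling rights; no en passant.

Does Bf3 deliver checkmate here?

yes

After Bf3: black king on h1; in check: yes, from the white bishop on f3.
King squares — g1: attacked by Nh3; g2: attacked by Ne1; h2: attacked by Bg3.
Black has no legal moves → checkmate.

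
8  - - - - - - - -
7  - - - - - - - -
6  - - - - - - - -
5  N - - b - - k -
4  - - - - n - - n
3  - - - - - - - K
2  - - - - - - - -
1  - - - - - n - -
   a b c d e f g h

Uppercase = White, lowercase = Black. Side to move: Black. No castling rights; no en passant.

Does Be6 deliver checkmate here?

yes

After Be6: white king on h3; in check: yes, from the black bishop on e6.
King squares — g2: attacked by Nh4; h2: attacked by Nf1; g3: attacked by Nf1; g4: attacked by Kg5; h4: attacked by Kg5.
White has no legal moves → checkmate.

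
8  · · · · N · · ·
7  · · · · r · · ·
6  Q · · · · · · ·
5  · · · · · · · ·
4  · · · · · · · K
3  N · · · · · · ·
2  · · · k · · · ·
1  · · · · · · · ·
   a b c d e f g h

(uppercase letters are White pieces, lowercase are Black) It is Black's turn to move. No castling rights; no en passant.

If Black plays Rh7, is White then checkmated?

After Rh7: white king on h4; in check: yes, from the black rook on h7.
White has 4 legal replies: Kg5, Kg4, Kg3, Qh6+.
In check but a legal move exists → not checkmate.

no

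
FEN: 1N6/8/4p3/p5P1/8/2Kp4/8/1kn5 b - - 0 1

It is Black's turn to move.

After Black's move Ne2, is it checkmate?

no

After Ne2: white king on c3; in check: yes, from the black knight on e2.
White has 4 legal replies: Kc4, Kxd3, Kb3, Kd2.
In check but a legal move exists → not checkmate.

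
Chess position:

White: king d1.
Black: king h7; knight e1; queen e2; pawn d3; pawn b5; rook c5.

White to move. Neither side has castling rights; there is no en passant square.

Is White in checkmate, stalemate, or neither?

White to move; white king on d1.
In check: yes, from the black queen on e2.
King squares — c1: attacked by Rc5; e1: attacked by Qe2; c2: attacked by Ne1; d2: attacked by Qe2; e2: attacked by Pd3.
Legal moves for White: none.
In check with no legal moves → checkmate.

checkmate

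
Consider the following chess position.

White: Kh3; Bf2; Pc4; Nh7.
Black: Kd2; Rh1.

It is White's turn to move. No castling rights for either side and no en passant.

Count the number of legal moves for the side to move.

3

White to move; king on h3.
In check: yes, from the black rook on h1.
Legal moves: Kg4, Kg3, Kg2.
Count: 3.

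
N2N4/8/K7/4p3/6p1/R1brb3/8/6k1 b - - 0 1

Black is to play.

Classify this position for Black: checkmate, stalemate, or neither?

neither

Black to move; black king on g1.
In check: no.
Legal moves for Black include: Ba7, Bh6, Bb6, Bg5, Bc5, Bf4, Bed4, Bf2, Bed2, Bc1, Rxd8, Rd7, Rd6+, Rd5, Rd4, Rd2, Rd1, Ba5, ... (list truncated; more exist).
Black has legal moves and is not in check → neither.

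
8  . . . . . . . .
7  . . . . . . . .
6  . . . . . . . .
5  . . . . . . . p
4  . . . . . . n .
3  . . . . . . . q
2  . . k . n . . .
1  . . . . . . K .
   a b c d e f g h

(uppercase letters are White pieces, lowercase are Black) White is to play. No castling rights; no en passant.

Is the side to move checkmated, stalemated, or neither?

checkmate

White to move; white king on g1.
In check: yes, from the black knight on e2.
King squares — f1: attacked by Qh3; h1: attacked by Qh3; f2: attacked by Ng4; g2: attacked by Qh3; h2: attacked by Qh3.
Legal moves for White: none.
In check with no legal moves → checkmate.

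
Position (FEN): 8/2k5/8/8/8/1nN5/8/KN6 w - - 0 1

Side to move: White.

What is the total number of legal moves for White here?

2

White to move; king on a1.
In check: yes, from the black knight on b3.
Legal moves: Kb2, Ka2.
Count: 2.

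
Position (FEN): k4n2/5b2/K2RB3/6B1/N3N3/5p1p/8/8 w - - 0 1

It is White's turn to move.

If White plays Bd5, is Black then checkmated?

After Bd5: black king on a8; in check: yes, from the white bishop on d5.
Black has 2 legal replies: Kb8, Bxd5.
In check but a legal move exists → not checkmate.

no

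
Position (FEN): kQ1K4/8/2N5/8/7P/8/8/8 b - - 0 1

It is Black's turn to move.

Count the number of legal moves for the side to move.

Black to move; king on a8.
In check: yes, from the white queen on b8.
Legal moves: none.
Count: 0.

0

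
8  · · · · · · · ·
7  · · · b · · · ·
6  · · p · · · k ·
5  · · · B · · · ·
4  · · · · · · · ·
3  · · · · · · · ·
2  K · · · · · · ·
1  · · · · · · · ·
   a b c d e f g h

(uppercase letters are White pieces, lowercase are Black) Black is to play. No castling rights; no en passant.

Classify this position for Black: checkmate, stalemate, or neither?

neither

Black to move; black king on g6.
In check: no.
Legal moves for Black: Be8, Bc8, Be6, Bf5, Bg4, Bh3, Kh7, Kg7, Kh6, Kf6, Kh5, Kg5, Kf5, cxd5, c5.
Black has 15 legal moves and is not in check → neither.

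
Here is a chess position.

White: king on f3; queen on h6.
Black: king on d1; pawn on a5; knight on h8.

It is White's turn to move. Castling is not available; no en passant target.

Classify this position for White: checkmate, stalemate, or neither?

White to move; white king on f3.
In check: no.
Legal moves for White include: Qxh8, Qf8, Qh7, Qg7, Qg6, Qf6, Qe6, Qd6+, Qc6, Qb6, Qa6, Qh5, Qg5, Qh4, Qf4, Qh3, Qe3, Qh2, ... (list truncated; more exist).
White has legal moves and is not in check → neither.

neither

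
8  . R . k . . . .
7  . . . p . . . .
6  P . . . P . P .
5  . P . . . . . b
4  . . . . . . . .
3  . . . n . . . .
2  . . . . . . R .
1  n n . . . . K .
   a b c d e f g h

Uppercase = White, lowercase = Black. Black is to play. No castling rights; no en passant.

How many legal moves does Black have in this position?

2

Black to move; king on d8.
In check: yes, from the white rook on b8.
Legal moves: Ke7, Kc7.
Count: 2.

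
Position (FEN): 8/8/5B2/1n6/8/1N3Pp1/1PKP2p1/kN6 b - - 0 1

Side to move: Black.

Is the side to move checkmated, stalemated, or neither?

neither

Black to move; black king on a1.
In check: yes, from the white knight on b3.
King squares — b1: attacked by Kc2; a2: available; b2: attacked by Kc2.
Legal moves for Black: Ka2.
Black is in check but has 1 legal move → neither.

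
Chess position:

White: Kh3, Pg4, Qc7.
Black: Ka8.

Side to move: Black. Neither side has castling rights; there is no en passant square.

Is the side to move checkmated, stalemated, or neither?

stalemate

Black to move; black king on a8.
In check: no.
King squares — a7: attacked by Qc7; b7: attacked by Qc7; b8: attacked by Qc7.
Legal moves for Black: none.
Not in check and no legal moves → stalemate.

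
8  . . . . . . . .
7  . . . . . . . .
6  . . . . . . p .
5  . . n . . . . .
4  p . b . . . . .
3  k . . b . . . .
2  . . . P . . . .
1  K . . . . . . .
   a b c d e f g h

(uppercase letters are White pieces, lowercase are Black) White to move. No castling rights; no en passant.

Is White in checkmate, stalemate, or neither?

stalemate

White to move; white king on a1.
In check: no.
King squares — b1: attacked by Bd3; a2: attacked by Ka3; b2: attacked by Ka3.
Legal moves for White: none.
Not in check and no legal moves → stalemate.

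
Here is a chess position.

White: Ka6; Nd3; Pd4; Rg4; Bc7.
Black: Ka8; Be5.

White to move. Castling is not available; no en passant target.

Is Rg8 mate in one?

yes

After Rg8: black king on a8; in check: yes, from the white rook on g8.
King squares — a7: attacked by Ka6; b7: attacked by Ka6; b8: attacked by Bc7.
Black has no legal moves → checkmate.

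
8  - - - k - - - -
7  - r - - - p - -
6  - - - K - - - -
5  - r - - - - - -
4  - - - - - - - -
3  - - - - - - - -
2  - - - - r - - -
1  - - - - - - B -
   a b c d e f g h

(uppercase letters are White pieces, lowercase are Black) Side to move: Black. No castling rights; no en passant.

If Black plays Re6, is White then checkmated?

After Re6: white king on d6; in check: yes, from the black rook on e6.
King squares — c5: attacked by Rb5; d5: attacked by Rb5; e5: attacked by Rb5; c6: attacked by Re6; e6: attacked by Pf7; c7: attacked by Rb7; d7: attacked by Rb7; e7: attacked by Re6.
White has no legal moves → checkmate.

yes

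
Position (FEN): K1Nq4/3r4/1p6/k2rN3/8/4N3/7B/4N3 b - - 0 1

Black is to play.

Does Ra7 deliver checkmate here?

After Ra7: white king on a8; in check: yes, from the black rook on a7.
White has 2 legal replies: Kb8, Kxa7.
In check but a legal move exists → not checkmate.

no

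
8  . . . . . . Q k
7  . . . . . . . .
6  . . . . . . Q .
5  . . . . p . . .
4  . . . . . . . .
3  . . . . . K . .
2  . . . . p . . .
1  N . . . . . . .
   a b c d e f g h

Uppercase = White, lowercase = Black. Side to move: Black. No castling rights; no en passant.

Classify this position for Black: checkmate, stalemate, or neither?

checkmate

Black to move; black king on h8.
In check: yes, from the white queen on g8.
King squares — g7: attacked by Qg6; h7: attacked by Qg6; g8: attacked by Qg6.
Legal moves for Black: none.
In check with no legal moves → checkmate.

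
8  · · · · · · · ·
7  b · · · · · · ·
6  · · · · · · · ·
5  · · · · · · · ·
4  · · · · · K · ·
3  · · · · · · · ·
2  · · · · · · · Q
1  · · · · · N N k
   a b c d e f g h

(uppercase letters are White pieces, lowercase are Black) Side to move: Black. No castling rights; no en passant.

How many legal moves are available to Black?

0

Black to move; king on h1.
In check: yes, from the white queen on h2.
Legal moves: none.
Count: 0.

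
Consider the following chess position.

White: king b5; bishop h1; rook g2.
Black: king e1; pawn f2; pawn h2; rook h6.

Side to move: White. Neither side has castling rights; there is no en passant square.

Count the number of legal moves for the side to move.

White to move; king on b5.
In check: no.
Legal moves: Kc5, Ka5, Kc4, Kb4, Ka4, Rg8, Rg7, Rg6, Rg5, Rg4, Rg3, Rxh2, Rxf2, Rg1+.
Count: 14.

14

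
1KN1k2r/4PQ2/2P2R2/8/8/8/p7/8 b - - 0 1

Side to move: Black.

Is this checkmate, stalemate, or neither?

checkmate

Black to move; black king on e8.
In check: yes, from the white queen on f7.
King squares — d7: attacked by Pc6; e7: attacked by Qf7; f7: attacked by Rf6; d8: attacked by Pe7; f8: attacked by Pe7.
Legal moves for Black: none.
In check with no legal moves → checkmate.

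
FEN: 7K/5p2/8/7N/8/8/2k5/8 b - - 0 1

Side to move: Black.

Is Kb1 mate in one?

no

After Kb1: white king on h8; in check: no.
White is not in check, so this cannot be checkmate.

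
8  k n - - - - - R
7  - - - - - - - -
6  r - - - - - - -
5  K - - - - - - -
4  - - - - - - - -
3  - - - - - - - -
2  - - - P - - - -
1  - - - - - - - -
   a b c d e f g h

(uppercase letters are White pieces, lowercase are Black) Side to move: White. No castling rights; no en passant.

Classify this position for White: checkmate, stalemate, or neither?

neither

White to move; white king on a5.
In check: yes, from the black rook on a6.
King squares — a4: attacked by Ra6; b4: available; b5: available; a6: attacked by Nb8; b6: attacked by Ra6.
Legal moves for White: Kb5, Kb4.
White is in check but has 2 legal moves → neither.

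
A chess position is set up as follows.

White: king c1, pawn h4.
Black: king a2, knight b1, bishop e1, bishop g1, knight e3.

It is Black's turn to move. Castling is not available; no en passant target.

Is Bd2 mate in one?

After Bd2: white king on c1; in check: yes, from the black bishop on d2.
King squares — b1: attacked by Ka2; d1: attacked by Ne3; b2: attacked by Ka2; c2: attacked by Ne3; d2: attacked by Nb1.
White has no legal moves → checkmate.

yes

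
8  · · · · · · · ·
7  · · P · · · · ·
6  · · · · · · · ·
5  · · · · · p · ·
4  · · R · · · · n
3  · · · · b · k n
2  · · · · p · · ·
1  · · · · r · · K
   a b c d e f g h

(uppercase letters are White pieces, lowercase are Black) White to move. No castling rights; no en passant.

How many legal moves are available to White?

0

White to move; king on h1.
In check: yes, from the black rook on e1.
Legal moves: none.
Count: 0.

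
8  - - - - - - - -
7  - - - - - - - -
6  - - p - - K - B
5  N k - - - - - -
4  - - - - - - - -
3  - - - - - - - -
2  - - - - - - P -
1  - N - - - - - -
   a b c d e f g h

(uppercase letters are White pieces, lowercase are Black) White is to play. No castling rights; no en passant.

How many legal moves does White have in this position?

White to move; king on f6.
In check: no.
Legal moves: Bf8, Bg7, Bg5, Bf4, Be3, Bd2, Bc1, Kg7, Kf7, Ke7, Kg6, Ke6, Kg5, Kf5, Ke5, Nb7, Nxc6, Nc4, Nb3, Nc3+, Na3+, Nd2, g3, g4.
Count: 24.

24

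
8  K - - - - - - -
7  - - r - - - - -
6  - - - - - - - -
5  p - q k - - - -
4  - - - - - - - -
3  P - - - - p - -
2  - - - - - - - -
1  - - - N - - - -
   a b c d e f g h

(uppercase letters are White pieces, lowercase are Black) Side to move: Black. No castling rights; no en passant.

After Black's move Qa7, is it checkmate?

yes

After Qa7: white king on a8; in check: yes, from the black queen on a7.
King squares — a7: attacked by Rc7; b7: attacked by Qa7; b8: attacked by Qa7.
White has no legal moves → checkmate.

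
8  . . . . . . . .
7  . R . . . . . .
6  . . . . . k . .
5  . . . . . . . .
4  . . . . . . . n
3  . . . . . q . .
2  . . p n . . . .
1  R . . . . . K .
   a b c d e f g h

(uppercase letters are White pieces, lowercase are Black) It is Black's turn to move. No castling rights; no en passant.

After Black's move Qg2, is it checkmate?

After Qg2: white king on g1; in check: yes, from the black queen on g2.
King squares — f1: attacked by Nd2; h1: attacked by Qg2; f2: attacked by Qg2; g2: attacked by Nh4; h2: attacked by Qg2.
White has no legal moves → checkmate.

yes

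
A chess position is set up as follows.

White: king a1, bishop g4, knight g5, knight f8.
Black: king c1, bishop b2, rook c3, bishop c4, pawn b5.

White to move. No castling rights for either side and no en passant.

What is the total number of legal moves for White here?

0

White to move; king on a1.
In check: yes, from the black bishop on b2.
Legal moves: none.
Count: 0.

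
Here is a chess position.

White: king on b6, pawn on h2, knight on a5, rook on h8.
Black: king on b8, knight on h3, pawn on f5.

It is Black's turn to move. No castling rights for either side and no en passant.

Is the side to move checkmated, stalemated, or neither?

Black to move; black king on b8.
In check: yes, from the white rook on h8.
King squares — a7: attacked by Kb6; b7: attacked by Na5; c7: attacked by Kb6; a8: attacked by Rh8; c8: attacked by Rh8.
Legal moves for Black: none.
In check with no legal moves → checkmate.

checkmate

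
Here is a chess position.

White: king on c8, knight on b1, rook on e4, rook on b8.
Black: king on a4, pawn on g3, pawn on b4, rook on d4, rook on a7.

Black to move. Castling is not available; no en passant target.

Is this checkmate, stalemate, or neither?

Black to move; black king on a4.
In check: no.
Legal moves for Black include: Ra8, Rh7, Rg7, Rf7, Re7, Rad7, Rc7+, Rb7, Ra6, Ra5, Rd8+, Rdd7, Rd6, Rd5, Rxe4, Rc4+, Rd3, Rd2, ... (list truncated; more exist).
Black has legal moves and is not in check → neither.

neither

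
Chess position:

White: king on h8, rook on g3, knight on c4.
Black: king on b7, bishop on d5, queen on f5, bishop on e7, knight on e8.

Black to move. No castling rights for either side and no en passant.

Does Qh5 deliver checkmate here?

yes

After Qh5: white king on h8; in check: yes, from the black queen on h5.
King squares — g7: attacked by Ne8; h7: attacked by Qh5; g8: attacked by Bd5.
White has no legal moves → checkmate.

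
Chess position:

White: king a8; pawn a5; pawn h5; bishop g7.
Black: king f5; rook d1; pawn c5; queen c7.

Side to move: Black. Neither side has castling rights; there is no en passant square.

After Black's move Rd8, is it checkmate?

yes

After Rd8: white king on a8; in check: yes, from the black rook on d8.
King squares — a7: attacked by Qc7; b7: attacked by Qc7; b8: attacked by Qc7.
White has no legal moves → checkmate.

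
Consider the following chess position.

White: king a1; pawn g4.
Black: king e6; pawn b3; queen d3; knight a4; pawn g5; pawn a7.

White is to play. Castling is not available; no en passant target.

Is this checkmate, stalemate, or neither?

stalemate

White to move; white king on a1.
In check: no.
King squares — b1: attacked by Qd3; a2: attacked by Pb3; b2: attacked by Na4.
Legal moves for White: none.
Not in check and no legal moves → stalemate.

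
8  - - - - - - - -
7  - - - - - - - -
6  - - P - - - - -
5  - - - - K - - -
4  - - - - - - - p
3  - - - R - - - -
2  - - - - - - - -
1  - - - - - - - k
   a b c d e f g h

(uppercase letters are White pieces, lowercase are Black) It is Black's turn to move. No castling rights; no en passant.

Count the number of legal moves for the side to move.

4

Black to move; king on h1.
In check: no.
Legal moves: Kh2, Kg2, Kg1, h3.
Count: 4.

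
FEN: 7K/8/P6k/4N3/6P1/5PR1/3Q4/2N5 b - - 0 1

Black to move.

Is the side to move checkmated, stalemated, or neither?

checkmate

Black to move; black king on h6.
In check: yes, from the white queen on d2.
King squares — g5: attacked by Qd2; h5: attacked by Pg4; g6: attacked by Ne5; g7: attacked by Kh8; h7: attacked by Kh8.
Legal moves for Black: none.
In check with no legal moves → checkmate.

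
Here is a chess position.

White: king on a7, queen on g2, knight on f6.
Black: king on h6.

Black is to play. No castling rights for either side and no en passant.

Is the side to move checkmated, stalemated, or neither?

Black to move; black king on h6.
In check: no.
King squares — g5: attacked by Qg2; h5: attacked by Nf6; g6: attacked by Qg2; g7: attacked by Qg2; h7: attacked by Nf6.
Legal moves for Black: none.
Not in check and no legal moves → stalemate.

stalemate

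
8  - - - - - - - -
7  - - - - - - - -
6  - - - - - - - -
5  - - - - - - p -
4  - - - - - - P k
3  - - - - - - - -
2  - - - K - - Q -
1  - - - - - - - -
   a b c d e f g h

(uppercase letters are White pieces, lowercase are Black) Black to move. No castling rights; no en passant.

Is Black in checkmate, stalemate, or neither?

stalemate

Black to move; black king on h4.
In check: no.
King squares — g3: attacked by Qg2; h3: attacked by Qg2; g4: attacked by Qg2; g5: own pawn; h5: attacked by Pg4.
Legal moves for Black: none.
Not in check and no legal moves → stalemate.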